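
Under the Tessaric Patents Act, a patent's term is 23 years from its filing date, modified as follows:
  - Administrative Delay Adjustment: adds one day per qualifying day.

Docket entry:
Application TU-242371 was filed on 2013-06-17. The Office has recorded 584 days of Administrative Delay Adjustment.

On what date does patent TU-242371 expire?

2038-01-22

Base term: filing date + 23 years → 17 June 2036.
Administrative Delay Adjustment: +584 days → 22 January 2038.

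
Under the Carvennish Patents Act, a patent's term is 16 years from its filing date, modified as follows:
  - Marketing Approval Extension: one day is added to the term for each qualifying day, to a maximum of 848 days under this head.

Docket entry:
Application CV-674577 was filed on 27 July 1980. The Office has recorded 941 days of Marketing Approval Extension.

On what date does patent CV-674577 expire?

Base term: filing date + 16 years → 27 July 1996.
Marketing Approval Extension: 941 days claimed exceeds the 848-day cap, so +848 days → 22 November 1998.

November 22, 1998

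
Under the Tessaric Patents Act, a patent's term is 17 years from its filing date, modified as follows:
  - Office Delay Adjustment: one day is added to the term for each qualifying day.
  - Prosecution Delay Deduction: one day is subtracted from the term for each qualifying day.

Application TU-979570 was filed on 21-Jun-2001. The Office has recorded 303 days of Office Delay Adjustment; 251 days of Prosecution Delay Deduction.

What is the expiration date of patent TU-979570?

Base term: filing date + 17 years → 21 June 2018.
Office Delay Adjustment: +303 days → 20 April 2019.
Prosecution Delay Deduction: −251 days → 12 August 2018.

2018-08-12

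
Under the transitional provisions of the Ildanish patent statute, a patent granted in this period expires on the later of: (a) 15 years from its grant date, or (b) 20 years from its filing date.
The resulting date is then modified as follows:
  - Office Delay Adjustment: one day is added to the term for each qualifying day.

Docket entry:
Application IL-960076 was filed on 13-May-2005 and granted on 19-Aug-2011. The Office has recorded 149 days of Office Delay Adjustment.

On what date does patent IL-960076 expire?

2027-01-15

(a) grant + 15 years → 19 August 2026.
(b) filing + 20 years → 13 May 2025.
Later of the two: 19 August 2026.
Office Delay Adjustment: +149 days → 15 January 2027.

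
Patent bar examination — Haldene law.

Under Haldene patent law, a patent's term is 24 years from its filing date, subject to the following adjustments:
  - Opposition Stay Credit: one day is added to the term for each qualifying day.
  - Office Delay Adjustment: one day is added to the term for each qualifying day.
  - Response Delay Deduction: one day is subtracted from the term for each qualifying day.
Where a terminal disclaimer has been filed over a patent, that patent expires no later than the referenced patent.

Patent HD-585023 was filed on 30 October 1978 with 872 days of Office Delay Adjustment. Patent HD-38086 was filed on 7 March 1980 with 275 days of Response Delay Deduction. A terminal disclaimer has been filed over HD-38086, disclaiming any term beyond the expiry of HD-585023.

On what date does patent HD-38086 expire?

June 6, 2003

Natural term of HD-38086:
  Base: filing + 24 years → 7 March 2004.
  Response Delay Deduction: −275 days → 6 June 2003.
Expiry of referenced patent HD-585023:
  Base: filing + 24 years → 30 October 2002.
  Office Delay Adjustment: +872 days → 20 March 2005.
Terminal disclaimer: HD-38086 expires on the earlier of 6 June 2003 and 20 March 2005.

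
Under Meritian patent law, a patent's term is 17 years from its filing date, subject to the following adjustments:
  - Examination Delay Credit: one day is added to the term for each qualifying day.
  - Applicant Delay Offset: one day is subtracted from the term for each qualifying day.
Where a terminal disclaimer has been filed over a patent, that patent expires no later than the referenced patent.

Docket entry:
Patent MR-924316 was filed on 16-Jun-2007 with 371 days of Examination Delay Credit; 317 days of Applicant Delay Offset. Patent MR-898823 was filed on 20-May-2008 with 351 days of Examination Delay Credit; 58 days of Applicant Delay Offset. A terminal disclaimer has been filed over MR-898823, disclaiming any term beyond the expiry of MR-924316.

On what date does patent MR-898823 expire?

2024-08-09

Natural term of MR-898823:
  Base: filing + 17 years → 20 May 2025.
  Examination Delay Credit: +351 days → 6 May 2026.
  Applicant Delay Offset: −58 days → 9 March 2026.
Expiry of referenced patent MR-924316:
  Base: filing + 17 years → 16 June 2024.
  Examination Delay Credit: +371 days → 22 June 2025.
  Applicant Delay Offset: −317 days → 9 August 2024.
Terminal disclaimer: MR-898823 expires on the earlier of 9 March 2026 and 9 August 2024.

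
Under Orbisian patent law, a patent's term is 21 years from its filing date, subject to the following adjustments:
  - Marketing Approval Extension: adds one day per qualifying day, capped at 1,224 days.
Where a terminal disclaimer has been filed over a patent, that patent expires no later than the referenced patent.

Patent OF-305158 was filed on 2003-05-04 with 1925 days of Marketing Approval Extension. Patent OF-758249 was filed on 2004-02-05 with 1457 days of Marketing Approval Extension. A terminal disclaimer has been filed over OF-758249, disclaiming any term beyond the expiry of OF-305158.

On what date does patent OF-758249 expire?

2027-09-10

Natural term of OF-758249:
  Base: filing + 21 years → 5 February 2025.
  Marketing Approval Extension: 1457 days claimed exceeds the 1224-day cap, so +1224 days → 13 June 2028.
Expiry of referenced patent OF-305158:
  Base: filing + 21 years → 4 May 2024.
  Marketing Approval Extension: 1925 days claimed exceeds the 1224-day cap, so +1224 days → 10 September 2027.
Terminal disclaimer: OF-758249 expires on the earlier of 13 June 2028 and 10 September 2027.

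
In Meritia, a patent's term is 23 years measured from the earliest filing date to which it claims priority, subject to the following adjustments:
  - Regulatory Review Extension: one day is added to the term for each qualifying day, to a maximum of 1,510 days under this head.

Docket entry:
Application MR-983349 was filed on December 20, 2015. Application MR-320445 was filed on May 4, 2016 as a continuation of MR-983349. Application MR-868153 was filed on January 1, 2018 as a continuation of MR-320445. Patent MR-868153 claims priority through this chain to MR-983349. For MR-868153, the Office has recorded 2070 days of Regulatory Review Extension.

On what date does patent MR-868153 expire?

February 7, 2043

Earliest priority filing: 20 December 2015.
Base term: 20 December 2015 + 23 years → 20 December 2038.
Regulatory Review Extension: 2070 days claimed exceeds the 1510-day cap, so +1510 days → 7 February 2043.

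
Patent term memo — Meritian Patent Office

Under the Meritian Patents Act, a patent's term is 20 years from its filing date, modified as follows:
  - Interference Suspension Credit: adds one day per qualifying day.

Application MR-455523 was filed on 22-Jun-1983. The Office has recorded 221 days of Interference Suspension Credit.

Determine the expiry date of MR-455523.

Base term: filing date + 20 years → 22 June 2003.
Interference Suspension Credit: +221 days → 29 January 2004.

2004-01-29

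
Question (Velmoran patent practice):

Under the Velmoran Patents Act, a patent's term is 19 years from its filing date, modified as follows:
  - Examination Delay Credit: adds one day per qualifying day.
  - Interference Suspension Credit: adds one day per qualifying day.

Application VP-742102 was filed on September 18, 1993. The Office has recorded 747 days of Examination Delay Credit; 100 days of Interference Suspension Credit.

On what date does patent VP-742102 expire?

Base term: filing date + 19 years → 18 September 2012.
Examination Delay Credit: +747 days → 5 October 2014.
Interference Suspension Credit: +100 days → 13 January 2015.

January 13, 2015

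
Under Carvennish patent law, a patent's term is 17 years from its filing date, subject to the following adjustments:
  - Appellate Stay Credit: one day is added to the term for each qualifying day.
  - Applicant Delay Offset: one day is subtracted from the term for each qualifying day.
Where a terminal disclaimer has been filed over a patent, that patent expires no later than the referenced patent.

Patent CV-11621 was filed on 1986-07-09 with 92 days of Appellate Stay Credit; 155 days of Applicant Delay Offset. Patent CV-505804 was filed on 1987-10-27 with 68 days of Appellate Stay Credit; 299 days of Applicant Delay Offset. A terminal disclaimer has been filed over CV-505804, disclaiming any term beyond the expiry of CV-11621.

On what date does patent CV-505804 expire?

Natural term of CV-505804:
  Base: filing + 17 years → 27 October 2004.
  Appellate Stay Credit: +68 days → 3 January 2005.
  Applicant Delay Offset: −299 days → 10 March 2004.
Expiry of referenced patent CV-11621:
  Base: filing + 17 years → 9 July 2003.
  Appellate Stay Credit: +92 days → 9 October 2003.
  Applicant Delay Offset: −155 days → 7 May 2003.
Terminal disclaimer: CV-505804 expires on the earlier of 10 March 2004 and 7 May 2003.

May 7, 2003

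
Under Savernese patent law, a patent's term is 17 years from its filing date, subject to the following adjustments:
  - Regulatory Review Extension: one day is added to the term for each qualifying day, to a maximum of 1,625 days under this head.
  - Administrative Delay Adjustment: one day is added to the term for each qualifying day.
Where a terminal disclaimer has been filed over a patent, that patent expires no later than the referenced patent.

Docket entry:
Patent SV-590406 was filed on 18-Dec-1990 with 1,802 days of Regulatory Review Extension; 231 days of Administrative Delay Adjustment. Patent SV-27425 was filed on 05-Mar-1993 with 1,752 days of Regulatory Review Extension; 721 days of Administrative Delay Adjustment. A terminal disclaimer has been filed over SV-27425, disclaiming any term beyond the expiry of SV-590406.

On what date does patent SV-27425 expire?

Natural term of SV-27425:
  Base: filing + 17 years → 5 March 2010.
  Regulatory Review Extension: 1752 days claimed exceeds the 1625-day cap, so +1625 days → 16 August 2014.
  Administrative Delay Adjustment: +721 days → 6 August 2016.
Expiry of referenced patent SV-590406:
  Base: filing + 17 years → 18 December 2007.
  Regulatory Review Extension: 1802 days claimed exceeds the 1625-day cap, so +1625 days → 30 May 2012.
  Administrative Delay Adjustment: +231 days → 16 January 2013.
Terminal disclaimer: SV-27425 expires on the earlier of 6 August 2016 and 16 January 2013.

January 16, 2013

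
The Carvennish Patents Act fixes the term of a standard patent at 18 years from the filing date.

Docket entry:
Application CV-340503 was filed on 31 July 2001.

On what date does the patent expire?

July 31, 2019

Filing date + 18 years → 31 July 2019.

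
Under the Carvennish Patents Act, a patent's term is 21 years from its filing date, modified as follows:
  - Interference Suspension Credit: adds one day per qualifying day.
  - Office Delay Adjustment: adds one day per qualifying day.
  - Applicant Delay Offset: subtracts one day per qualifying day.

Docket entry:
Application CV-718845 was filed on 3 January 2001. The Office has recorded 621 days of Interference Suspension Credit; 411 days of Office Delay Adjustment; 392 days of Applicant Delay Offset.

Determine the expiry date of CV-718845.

2023-10-05

Base term: filing date + 21 years → 3 January 2022.
Interference Suspension Credit: +621 days → 16 September 2023.
Office Delay Adjustment: +411 days → 31 October 2024.
Applicant Delay Offset: −392 days → 5 October 2023.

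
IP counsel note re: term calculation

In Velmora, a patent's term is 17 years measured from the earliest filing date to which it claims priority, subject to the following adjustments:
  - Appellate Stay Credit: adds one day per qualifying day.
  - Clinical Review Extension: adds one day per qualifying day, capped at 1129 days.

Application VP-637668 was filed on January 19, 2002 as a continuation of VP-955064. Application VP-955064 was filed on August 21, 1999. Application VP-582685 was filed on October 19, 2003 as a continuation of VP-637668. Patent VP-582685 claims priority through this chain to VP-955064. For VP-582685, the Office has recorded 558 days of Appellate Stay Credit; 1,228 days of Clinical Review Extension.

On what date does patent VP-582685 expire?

April 4, 2021

Earliest priority filing: 21 August 1999.
Base term: 21 August 1999 + 17 years → 21 August 2016.
Appellate Stay Credit: +558 days → 2 March 2018.
Clinical Review Extension: 1228 days claimed exceeds the 1129-day cap, so +1129 days → 4 April 2021.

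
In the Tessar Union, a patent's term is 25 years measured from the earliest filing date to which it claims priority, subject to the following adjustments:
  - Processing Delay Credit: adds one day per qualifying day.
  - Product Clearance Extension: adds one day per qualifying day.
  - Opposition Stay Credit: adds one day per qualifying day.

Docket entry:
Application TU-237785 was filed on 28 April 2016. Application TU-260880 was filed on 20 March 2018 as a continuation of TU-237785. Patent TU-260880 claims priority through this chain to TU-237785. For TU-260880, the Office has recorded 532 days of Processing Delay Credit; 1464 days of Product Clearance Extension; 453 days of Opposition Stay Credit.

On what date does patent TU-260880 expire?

January 11, 2048

Earliest priority filing: 28 April 2016.
Base term: 28 April 2016 + 25 years → 28 April 2041.
Processing Delay Credit: +532 days → 12 October 2042.
Product Clearance Extension: +1464 days → 15 October 2046.
Opposition Stay Credit: +453 days → 11 January 2048.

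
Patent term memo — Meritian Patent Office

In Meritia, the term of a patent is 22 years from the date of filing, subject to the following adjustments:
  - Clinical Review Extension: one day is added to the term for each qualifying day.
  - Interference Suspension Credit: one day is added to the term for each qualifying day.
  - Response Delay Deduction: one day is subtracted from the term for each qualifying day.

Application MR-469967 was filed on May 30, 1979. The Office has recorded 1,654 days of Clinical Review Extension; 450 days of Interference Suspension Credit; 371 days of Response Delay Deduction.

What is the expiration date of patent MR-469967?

February 26, 2006

Base term: filing date + 22 years → 30 May 2001.
Clinical Review Extension: +1654 days → 9 December 2005.
Interference Suspension Credit: +450 days → 4 March 2007.
Response Delay Deduction: −371 days → 26 February 2006.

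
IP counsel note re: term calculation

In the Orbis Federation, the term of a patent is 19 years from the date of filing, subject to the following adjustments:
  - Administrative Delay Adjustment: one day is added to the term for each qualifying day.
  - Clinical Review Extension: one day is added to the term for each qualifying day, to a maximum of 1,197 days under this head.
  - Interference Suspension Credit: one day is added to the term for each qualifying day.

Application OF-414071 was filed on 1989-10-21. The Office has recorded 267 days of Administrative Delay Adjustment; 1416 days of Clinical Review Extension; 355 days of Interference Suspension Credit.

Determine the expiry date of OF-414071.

2013-10-14

Base term: filing date + 19 years → 21 October 2008.
Administrative Delay Adjustment: +267 days → 15 July 2009.
Clinical Review Extension: 1416 days claimed exceeds the 1197-day cap, so +1197 days → 24 October 2012.
Interference Suspension Credit: +355 days → 14 October 2013.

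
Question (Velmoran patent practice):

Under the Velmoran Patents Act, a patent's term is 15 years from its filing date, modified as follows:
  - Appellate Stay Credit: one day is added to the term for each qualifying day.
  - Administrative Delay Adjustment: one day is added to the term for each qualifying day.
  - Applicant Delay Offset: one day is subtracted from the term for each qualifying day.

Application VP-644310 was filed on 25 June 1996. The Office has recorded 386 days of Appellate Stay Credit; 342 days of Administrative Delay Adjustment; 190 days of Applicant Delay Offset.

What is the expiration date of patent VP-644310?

Base term: filing date + 15 years → 25 June 2011.
Appellate Stay Credit: +386 days → 15 July 2012.
Administrative Delay Adjustment: +342 days → 22 June 2013.
Applicant Delay Offset: −190 days → 14 December 2012.

December 14, 2012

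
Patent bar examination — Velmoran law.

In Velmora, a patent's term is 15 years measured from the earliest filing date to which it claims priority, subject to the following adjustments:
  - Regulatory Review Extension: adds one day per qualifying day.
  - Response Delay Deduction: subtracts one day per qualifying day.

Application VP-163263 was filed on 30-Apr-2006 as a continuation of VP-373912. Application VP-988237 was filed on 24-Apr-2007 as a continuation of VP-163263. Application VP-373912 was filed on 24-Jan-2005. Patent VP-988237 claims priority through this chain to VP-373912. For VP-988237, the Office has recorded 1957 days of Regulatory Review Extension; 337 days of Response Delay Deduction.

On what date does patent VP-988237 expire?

July 1, 2024

Earliest priority filing: 24 January 2005.
Base term: 24 January 2005 + 15 years → 24 January 2020.
Regulatory Review Extension: +1957 days → 3 June 2025.
Response Delay Deduction: −337 days → 1 July 2024.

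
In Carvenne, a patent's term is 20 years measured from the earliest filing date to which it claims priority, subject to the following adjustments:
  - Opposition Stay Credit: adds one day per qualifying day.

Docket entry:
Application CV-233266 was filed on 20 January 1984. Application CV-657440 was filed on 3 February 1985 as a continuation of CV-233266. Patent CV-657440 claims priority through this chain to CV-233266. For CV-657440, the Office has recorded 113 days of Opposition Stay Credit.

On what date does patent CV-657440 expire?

Earliest priority filing: 20 January 1984.
Base term: 20 January 1984 + 20 years → 20 January 2004.
Opposition Stay Credit: +113 days → 12 May 2004.

May 12, 2004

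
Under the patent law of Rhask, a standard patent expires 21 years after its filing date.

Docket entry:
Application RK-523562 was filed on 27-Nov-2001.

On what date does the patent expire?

Filing date + 21 years → 27 November 2022.

November 27, 2022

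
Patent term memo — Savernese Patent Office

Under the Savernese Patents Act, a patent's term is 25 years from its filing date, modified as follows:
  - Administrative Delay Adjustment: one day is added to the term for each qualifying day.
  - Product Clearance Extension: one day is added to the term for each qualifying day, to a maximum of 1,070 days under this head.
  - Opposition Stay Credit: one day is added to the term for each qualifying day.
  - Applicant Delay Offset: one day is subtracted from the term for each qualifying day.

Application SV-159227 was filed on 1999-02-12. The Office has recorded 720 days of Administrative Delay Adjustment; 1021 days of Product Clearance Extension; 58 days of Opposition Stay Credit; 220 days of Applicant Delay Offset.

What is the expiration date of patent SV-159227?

Base term: filing date + 25 years → 12 February 2024.
Administrative Delay Adjustment: +720 days → 1 February 2026.
Product Clearance Extension: 1021 days (within the 1070-day cap) → +1021 days → 18 November 2028.
Opposition Stay Credit: +58 days → 15 January 2029.
Applicant Delay Offset: −220 days → 9 June 2028.

June 9, 2028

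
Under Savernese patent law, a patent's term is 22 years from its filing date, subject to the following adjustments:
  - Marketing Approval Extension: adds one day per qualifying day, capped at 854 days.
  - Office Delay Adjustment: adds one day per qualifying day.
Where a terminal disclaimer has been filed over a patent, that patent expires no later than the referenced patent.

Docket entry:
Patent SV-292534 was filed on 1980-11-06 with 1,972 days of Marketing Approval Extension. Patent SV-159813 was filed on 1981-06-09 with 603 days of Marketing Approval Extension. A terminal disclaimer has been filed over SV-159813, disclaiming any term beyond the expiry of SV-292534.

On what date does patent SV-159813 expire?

February 1, 2005

Natural term of SV-159813:
  Base: filing + 22 years → 9 June 2003.
  Marketing Approval Extension: 603 days (within the 854-day cap) → +603 days → 1 February 2005.
Expiry of referenced patent SV-292534:
  Base: filing + 22 years → 6 November 2002.
  Marketing Approval Extension: 1972 days claimed exceeds the 854-day cap, so +854 days → 9 March 2005.
Terminal disclaimer: SV-159813 expires on the earlier of 1 February 2005 and 9 March 2005.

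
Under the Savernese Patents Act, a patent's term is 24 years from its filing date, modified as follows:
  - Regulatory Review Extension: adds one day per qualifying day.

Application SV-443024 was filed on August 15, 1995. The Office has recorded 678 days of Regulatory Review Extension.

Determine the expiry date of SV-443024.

Base term: filing date + 24 years → 15 August 2019.
Regulatory Review Extension: +678 days → 23 June 2021.

2021-06-23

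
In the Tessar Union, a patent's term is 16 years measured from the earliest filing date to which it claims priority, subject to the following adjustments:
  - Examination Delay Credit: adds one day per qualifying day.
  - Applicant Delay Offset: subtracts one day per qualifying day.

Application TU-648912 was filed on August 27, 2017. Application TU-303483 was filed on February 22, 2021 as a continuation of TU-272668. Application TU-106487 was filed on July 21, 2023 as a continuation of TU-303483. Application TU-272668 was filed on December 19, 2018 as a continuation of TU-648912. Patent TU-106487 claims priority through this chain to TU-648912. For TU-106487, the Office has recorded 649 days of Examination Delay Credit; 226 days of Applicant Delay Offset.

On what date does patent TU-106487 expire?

October 24, 2034

Earliest priority filing: 27 August 2017.
Base term: 27 August 2017 + 16 years → 27 August 2033.
Examination Delay Credit: +649 days → 7 June 2035.
Applicant Delay Offset: −226 days → 24 October 2034.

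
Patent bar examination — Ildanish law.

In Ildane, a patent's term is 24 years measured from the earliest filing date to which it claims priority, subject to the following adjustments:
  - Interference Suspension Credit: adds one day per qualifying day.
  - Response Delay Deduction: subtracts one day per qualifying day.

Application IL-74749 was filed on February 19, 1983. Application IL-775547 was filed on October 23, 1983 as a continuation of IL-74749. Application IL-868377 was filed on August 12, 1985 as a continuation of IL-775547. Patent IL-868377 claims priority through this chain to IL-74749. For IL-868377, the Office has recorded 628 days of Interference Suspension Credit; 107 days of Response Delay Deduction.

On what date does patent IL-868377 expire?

July 24, 2008

Earliest priority filing: 19 February 1983.
Base term: 19 February 1983 + 24 years → 19 February 2007.
Interference Suspension Credit: +628 days → 8 November 2008.
Response Delay Deduction: −107 days → 24 July 2008.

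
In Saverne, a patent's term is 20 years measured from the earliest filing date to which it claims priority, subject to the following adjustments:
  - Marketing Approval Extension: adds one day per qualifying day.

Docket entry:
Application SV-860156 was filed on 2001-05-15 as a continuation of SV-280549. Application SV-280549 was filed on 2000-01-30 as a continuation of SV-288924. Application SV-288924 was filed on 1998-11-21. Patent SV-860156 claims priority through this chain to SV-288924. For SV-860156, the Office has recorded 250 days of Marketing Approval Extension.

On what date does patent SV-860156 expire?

Earliest priority filing: 21 November 1998.
Base term: 21 November 1998 + 20 years → 21 November 2018.
Marketing Approval Extension: +250 days → 29 July 2019.

2019-07-29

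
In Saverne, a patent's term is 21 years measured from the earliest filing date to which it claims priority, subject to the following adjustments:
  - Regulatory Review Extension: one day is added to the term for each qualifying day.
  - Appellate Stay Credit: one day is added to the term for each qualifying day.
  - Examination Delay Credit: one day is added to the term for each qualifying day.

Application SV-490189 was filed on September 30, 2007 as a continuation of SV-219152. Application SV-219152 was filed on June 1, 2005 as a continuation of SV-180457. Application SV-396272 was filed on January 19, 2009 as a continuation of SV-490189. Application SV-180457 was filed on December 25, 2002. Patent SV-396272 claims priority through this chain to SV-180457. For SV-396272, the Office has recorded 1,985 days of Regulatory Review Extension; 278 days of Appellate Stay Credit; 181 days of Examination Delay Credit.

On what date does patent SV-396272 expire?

Earliest priority filing: 25 December 2002.
Base term: 25 December 2002 + 21 years → 25 December 2023.
Regulatory Review Extension: +1985 days → 1 June 2029.
Appellate Stay Credit: +278 days → 6 March 2030.
Examination Delay Credit: +181 days → 3 September 2030.

2030-09-03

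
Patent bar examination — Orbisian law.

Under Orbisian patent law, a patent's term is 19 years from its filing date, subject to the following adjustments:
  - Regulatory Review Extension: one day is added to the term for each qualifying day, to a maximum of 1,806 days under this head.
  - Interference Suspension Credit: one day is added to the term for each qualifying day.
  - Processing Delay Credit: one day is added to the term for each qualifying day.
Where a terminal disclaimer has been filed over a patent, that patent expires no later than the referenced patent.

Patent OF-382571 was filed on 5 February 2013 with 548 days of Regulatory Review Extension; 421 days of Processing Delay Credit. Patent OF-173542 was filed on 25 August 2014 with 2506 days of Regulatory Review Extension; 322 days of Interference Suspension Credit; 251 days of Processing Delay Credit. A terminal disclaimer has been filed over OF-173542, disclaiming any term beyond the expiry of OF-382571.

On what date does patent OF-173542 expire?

Natural term of OF-173542:
  Base: filing + 19 years → 25 August 2033.
  Regulatory Review Extension: 2506 days claimed exceeds the 1806-day cap, so +1806 days → 5 August 2038.
  Interference Suspension Credit: +322 days → 23 June 2039.
  Processing Delay Credit: +251 days → 29 February 2040.
Expiry of referenced patent OF-382571:
  Base: filing + 19 years → 5 February 2032.
  Regulatory Review Extension: 548 days (within the 1806-day cap) → +548 days → 6 August 2033.
  Processing Delay Credit: +421 days → 1 October 2034.
Terminal disclaimer: OF-173542 expires on the earlier of 29 February 2040 and 1 October 2034.

2034-10-01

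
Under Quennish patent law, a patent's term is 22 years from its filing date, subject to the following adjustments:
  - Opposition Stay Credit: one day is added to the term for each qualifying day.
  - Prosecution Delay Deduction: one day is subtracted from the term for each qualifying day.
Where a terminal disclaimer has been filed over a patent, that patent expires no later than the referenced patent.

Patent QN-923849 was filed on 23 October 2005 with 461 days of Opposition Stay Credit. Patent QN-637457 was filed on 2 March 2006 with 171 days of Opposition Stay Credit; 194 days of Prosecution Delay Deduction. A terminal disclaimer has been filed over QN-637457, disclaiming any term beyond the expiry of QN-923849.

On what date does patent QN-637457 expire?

Natural term of QN-637457:
  Base: filing + 22 years → 2 March 2028.
  Opposition Stay Credit: +171 days → 20 August 2028.
  Prosecution Delay Deduction: −194 days → 8 February 2028.
Expiry of referenced patent QN-923849:
  Base: filing + 22 years → 23 October 2027.
  Opposition Stay Credit: +461 days → 26 January 2029.
Terminal disclaimer: QN-637457 expires on the earlier of 8 February 2028 and 26 January 2029.

February 8, 2028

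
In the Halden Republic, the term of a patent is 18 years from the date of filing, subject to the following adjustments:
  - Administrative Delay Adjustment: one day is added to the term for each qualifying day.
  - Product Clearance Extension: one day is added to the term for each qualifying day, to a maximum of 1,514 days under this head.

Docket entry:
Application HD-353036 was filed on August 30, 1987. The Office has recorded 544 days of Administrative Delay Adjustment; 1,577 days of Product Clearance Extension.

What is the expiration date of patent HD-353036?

April 19, 2011

Base term: filing date + 18 years → 30 August 2005.
Administrative Delay Adjustment: +544 days → 25 February 2007.
Product Clearance Extension: 1577 days claimed exceeds the 1514-day cap, so +1514 days → 19 April 2011.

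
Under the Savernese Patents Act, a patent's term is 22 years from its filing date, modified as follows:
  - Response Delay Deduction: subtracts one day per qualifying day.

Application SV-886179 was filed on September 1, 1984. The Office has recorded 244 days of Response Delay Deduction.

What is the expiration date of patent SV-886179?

December 31, 2005

Base term: filing date + 22 years → 1 September 2006.
Response Delay Deduction: −244 days → 31 December 2005.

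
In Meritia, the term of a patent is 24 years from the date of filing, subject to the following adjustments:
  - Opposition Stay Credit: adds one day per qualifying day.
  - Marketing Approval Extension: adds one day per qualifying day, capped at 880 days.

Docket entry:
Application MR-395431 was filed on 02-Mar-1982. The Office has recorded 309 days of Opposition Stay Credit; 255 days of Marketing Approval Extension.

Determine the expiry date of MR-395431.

September 17, 2007

Base term: filing date + 24 years → 2 March 2006.
Opposition Stay Credit: +309 days → 5 January 2007.
Marketing Approval Extension: 255 days (within the 880-day cap) → +255 days → 17 September 2007.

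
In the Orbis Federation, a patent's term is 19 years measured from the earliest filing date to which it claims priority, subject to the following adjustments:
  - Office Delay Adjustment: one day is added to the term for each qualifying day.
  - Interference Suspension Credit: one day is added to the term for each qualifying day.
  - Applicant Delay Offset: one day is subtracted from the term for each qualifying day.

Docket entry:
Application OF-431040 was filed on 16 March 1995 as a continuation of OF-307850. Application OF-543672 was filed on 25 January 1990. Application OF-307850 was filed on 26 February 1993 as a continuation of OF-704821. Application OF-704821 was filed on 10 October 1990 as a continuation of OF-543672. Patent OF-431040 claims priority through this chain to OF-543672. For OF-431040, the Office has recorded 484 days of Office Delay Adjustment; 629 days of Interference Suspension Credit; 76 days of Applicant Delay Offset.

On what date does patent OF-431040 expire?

Earliest priority filing: 25 January 1990.
Base term: 25 January 1990 + 19 years → 25 January 2009.
Office Delay Adjustment: +484 days → 24 May 2010.
Interference Suspension Credit: +629 days → 12 February 2012.
Applicant Delay Offset: −76 days → 28 November 2011.

2011-11-28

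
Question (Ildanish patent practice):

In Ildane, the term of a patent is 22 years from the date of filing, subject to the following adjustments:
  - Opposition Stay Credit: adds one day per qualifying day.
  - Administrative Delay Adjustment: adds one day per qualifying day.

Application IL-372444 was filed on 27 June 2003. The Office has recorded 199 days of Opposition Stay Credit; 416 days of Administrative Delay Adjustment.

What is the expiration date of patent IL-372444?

Base term: filing date + 22 years → 27 June 2025.
Opposition Stay Credit: +199 days → 12 January 2026.
Administrative Delay Adjustment: +416 days → 4 March 2027.

2027-03-04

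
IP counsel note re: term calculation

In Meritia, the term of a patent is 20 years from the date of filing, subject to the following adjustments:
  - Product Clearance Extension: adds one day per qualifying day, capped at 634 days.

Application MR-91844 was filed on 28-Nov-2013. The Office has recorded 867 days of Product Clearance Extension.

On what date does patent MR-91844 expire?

2035-08-24

Base term: filing date + 20 years → 28 November 2033.
Product Clearance Extension: 867 days claimed exceeds the 634-day cap, so +634 days → 24 August 2035.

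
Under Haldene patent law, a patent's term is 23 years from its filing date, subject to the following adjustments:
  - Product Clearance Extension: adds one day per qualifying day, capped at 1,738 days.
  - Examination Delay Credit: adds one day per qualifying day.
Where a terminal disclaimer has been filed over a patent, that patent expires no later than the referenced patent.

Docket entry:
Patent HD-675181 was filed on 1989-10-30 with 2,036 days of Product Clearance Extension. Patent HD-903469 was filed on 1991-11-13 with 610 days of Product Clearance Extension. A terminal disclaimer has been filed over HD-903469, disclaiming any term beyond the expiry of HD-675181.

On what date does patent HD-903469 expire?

July 15, 2016

Natural term of HD-903469:
  Base: filing + 23 years → 13 November 2014.
  Product Clearance Extension: 610 days (within the 1738-day cap) → +610 days → 15 July 2016.
Expiry of referenced patent HD-675181:
  Base: filing + 23 years → 30 October 2012.
  Product Clearance Extension: 2036 days claimed exceeds the 1738-day cap, so +1738 days → 3 August 2017.
Terminal disclaimer: HD-903469 expires on the earlier of 15 July 2016 and 3 August 2017.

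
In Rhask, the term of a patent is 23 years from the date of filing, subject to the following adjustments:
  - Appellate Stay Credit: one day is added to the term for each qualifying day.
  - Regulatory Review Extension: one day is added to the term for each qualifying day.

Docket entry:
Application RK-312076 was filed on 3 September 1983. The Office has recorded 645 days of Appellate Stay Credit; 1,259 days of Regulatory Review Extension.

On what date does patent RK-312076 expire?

Base term: filing date + 23 years → 3 September 2006.
Appellate Stay Credit: +645 days → 9 June 2008.
Regulatory Review Extension: +1259 days → 20 November 2011.

2011-11-20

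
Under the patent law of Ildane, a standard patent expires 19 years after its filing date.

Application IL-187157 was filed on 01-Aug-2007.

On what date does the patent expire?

Filing date + 19 years → 1 August 2026.

August 1, 2026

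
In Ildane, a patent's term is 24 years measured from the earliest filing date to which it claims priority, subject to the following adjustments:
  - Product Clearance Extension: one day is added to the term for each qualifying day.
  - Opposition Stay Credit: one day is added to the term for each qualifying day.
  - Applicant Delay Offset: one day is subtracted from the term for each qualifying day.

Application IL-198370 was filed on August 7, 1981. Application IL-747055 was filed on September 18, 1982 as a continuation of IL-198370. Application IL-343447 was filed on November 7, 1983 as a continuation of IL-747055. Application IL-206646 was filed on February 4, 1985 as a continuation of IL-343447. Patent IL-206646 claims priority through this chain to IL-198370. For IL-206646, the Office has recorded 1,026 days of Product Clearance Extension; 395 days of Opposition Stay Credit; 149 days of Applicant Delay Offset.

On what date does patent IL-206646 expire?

Earliest priority filing: 7 August 1981.
Base term: 7 August 1981 + 24 years → 7 August 2005.
Product Clearance Extension: +1026 days → 29 May 2008.
Opposition Stay Credit: +395 days → 28 June 2009.
Applicant Delay Offset: −149 days → 30 January 2009.

2009-01-30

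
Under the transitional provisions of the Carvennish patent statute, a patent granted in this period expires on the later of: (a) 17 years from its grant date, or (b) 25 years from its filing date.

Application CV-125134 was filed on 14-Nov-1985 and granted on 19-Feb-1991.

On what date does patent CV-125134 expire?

(a) grant + 17 years → 19 February 2008.
(b) filing + 25 years → 14 November 2010.
Later of the two: 14 November 2010.

2010-11-14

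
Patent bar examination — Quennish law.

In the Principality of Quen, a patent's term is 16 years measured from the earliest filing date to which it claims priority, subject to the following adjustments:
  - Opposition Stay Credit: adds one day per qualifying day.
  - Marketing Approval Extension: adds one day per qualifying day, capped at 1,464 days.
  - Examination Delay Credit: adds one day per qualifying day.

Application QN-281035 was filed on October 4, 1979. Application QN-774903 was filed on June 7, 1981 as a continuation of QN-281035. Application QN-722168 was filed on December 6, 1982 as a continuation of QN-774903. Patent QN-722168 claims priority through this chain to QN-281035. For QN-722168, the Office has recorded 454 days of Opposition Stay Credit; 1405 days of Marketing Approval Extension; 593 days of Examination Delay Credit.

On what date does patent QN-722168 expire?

Earliest priority filing: 4 October 1979.
Base term: 4 October 1979 + 16 years → 4 October 1995.
Opposition Stay Credit: +454 days → 31 December 1996.
Marketing Approval Extension: 1405 days (within the 1464-day cap) → +1405 days → 5 November 2000.
Examination Delay Credit: +593 days → 21 June 2002.

June 21, 2002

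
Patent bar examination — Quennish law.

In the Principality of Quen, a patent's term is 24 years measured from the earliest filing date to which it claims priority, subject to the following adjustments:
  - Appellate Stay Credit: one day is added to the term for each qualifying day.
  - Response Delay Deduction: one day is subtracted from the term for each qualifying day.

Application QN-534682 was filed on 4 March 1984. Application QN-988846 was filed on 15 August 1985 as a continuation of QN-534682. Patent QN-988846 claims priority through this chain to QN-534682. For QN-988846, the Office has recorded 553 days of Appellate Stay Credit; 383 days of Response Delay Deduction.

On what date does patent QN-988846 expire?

Earliest priority filing: 4 March 1984.
Base term: 4 March 1984 + 24 years → 4 March 2008.
Appellate Stay Credit: +553 days → 8 September 2009.
Response Delay Deduction: −383 days → 21 August 2008.

August 21, 2008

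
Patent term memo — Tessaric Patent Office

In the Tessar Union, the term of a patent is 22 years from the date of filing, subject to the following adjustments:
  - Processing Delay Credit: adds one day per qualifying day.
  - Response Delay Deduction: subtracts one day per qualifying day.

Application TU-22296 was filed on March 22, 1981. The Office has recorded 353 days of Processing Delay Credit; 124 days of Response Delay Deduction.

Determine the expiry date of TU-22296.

2003-11-06

Base term: filing date + 22 years → 22 March 2003.
Processing Delay Credit: +353 days → 9 March 2004.
Response Delay Deduction: −124 days → 6 November 2003.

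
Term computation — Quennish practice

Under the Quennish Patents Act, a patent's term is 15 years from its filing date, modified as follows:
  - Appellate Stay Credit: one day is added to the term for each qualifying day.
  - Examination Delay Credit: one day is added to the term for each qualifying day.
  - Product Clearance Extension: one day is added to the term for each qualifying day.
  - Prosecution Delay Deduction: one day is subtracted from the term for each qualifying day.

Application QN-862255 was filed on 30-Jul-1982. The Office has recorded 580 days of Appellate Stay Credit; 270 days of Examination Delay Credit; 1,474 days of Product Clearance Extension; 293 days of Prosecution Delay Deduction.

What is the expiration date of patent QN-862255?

Base term: filing date + 15 years → 30 July 1997.
Appellate Stay Credit: +580 days → 2 March 1999.
Examination Delay Credit: +270 days → 27 November 1999.
Product Clearance Extension: +1474 days → 10 December 2003.
Prosecution Delay Deduction: −293 days → 20 February 2003.

February 20, 2003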